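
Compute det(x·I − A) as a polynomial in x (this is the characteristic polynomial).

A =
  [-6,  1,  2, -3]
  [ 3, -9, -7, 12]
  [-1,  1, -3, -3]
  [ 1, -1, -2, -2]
x^4 + 20*x^3 + 150*x^2 + 500*x + 625

Expanding det(x·I − A) (e.g. by cofactor expansion or by noting that A is similar to its Jordan form J, which has the same characteristic polynomial as A) gives
  χ_A(x) = x^4 + 20*x^3 + 150*x^2 + 500*x + 625
which factors as (x + 5)^4. The eigenvalues (with algebraic multiplicities) are λ = -5 with multiplicity 4.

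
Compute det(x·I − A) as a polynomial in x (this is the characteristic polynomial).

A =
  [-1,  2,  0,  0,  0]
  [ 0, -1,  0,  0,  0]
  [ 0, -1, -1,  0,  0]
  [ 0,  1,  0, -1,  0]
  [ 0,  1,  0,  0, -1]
x^5 + 5*x^4 + 10*x^3 + 10*x^2 + 5*x + 1

Expanding det(x·I − A) (e.g. by cofactor expansion or by noting that A is similar to its Jordan form J, which has the same characteristic polynomial as A) gives
  χ_A(x) = x^5 + 5*x^4 + 10*x^3 + 10*x^2 + 5*x + 1
which factors as (x + 1)^5. The eigenvalues (with algebraic multiplicities) are λ = -1 with multiplicity 5.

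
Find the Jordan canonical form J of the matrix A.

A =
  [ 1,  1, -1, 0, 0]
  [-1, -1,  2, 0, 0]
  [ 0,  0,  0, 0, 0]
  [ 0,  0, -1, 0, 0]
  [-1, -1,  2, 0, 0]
J_3(0) ⊕ J_1(0) ⊕ J_1(0)

The characteristic polynomial is
  det(x·I − A) = x^5

Eigenvalues and multiplicities (the geometric multiplicity of λ is n − rank(A − λI), which equals the number of Jordan blocks for λ):
  λ = 0: algebraic multiplicity = 5, geometric multiplicity = 3

Determining the block sizes for each eigenvalue:
  λ = 0: with am = 5 and gm = 3, the partition is not yet determined (e.g. several partitions of 5 into 3 parts exist). Let N = A − (0)·I. Computing rank(N^1) = 2, rank(N^2) = 1, rank(N^3) = 0; the number of blocks of size ≥ j is rank(N^{j−1}) − rank(N^j), giving [3, 1, 1]. So we have 1 block(s) of size 3, 2 block(s) of size 1 → block sizes [3, 1, 1]

Assembling the blocks gives a Jordan form
J =
  [0, 1, 0, 0, 0]
  [0, 0, 1, 0, 0]
  [0, 0, 0, 0, 0]
  [0, 0, 0, 0, 0]
  [0, 0, 0, 0, 0]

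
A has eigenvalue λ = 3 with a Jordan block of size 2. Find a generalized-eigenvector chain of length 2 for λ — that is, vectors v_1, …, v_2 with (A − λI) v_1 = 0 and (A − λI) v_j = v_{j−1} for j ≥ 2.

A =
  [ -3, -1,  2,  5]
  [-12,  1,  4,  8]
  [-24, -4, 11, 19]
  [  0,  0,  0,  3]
A Jordan chain for λ = 3 of length 2:
v_1 = (-6, -12, -24, 0)ᵀ
v_2 = (1, 0, 0, 0)ᵀ

Let N = A − (3)·I. We want v_2 with N^2 v_2 = 0 but N^1 v_2 ≠ 0; then v_{j-1} := N · v_j for j = 2, …, 2.

Pick v_2 = (1, 0, 0, 0)ᵀ.
Then v_1 = N · v_2 = (-6, -12, -24, 0)ᵀ.

Sanity check: (A − (3)·I) v_1 = (0, 0, 0, 0)ᵀ = 0. ✓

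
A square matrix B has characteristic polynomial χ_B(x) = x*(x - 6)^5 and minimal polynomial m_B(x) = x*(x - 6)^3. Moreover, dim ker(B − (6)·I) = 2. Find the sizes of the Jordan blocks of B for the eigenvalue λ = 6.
Block sizes for λ = 6: [3, 2]

Step 1 — from the characteristic polynomial, algebraic multiplicity of λ = 6 is 5. From dim ker(B − (6)·I) = 2, there are exactly 2 Jordan blocks for λ = 6.
Step 2 — from the minimal polynomial, the factor (x − 6)^3 tells us the largest block for λ = 6 has size 3.
Step 3 — with total size 5, 2 blocks, and largest block 3, the block sizes (in nonincreasing order) are [3, 2].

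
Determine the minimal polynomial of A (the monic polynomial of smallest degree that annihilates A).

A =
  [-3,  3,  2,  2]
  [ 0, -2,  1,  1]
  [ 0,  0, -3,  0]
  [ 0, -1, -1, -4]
x^3 + 9*x^2 + 27*x + 27

The characteristic polynomial is χ_A(x) = (x + 3)^4, so the eigenvalues are known. The minimal polynomial is
  m_A(x) = Π_λ (x − λ)^{k_λ}
where k_λ is the size of the *largest* Jordan block for λ (equivalently, the smallest k with (A − λI)^k v = 0 for every generalised eigenvector v of λ).

  λ = -3: largest Jordan block has size 3, contributing (x + 3)^3

So m_A(x) = (x + 3)^3 = x^3 + 9*x^2 + 27*x + 27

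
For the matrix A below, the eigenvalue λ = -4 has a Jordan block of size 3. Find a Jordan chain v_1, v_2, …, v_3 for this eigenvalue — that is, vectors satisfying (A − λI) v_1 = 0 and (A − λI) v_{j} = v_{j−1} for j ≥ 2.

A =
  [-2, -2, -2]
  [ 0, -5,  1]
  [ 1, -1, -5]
A Jordan chain for λ = -4 of length 3:
v_1 = (2, 1, 1)ᵀ
v_2 = (2, 0, 1)ᵀ
v_3 = (1, 0, 0)ᵀ

Let N = A − (-4)·I. We want v_3 with N^3 v_3 = 0 but N^2 v_3 ≠ 0; then v_{j-1} := N · v_j for j = 3, …, 2.

Pick v_3 = (1, 0, 0)ᵀ.
Then v_2 = N · v_3 = (2, 0, 1)ᵀ.
Then v_1 = N · v_2 = (2, 1, 1)ᵀ.

Sanity check: (A − (-4)·I) v_1 = (0, 0, 0)ᵀ = 0. ✓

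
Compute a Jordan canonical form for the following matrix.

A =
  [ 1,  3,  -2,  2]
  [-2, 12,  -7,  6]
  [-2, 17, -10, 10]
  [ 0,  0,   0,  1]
J_3(1) ⊕ J_1(1)

The characteristic polynomial is
  det(x·I − A) = x^4 - 4*x^3 + 6*x^2 - 4*x + 1 = (x - 1)^4

Eigenvalues and multiplicities (the geometric multiplicity of λ is n − rank(A − λI), which equals the number of Jordan blocks for λ):
  λ = 1: algebraic multiplicity = 4, geometric multiplicity = 2

Determining the block sizes for each eigenvalue:
  λ = 1: with am = 4 and gm = 2, the partition is not yet determined (e.g. several partitions of 4 into 2 parts exist). Let N = A − (1)·I. Computing rank(N^1) = 2, rank(N^2) = 1, rank(N^3) = 0; the number of blocks of size ≥ j is rank(N^{j−1}) − rank(N^j), giving [2, 1, 1]. So we have 1 block(s) of size 3, 1 block(s) of size 1 → block sizes [3, 1]

Assembling the blocks gives a Jordan form
J =
  [1, 1, 0, 0]
  [0, 1, 1, 0]
  [0, 0, 1, 0]
  [0, 0, 0, 1]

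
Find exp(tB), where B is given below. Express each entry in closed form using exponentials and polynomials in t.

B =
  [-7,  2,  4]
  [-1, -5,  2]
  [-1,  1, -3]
e^{tB} =
  [-t^2*exp(-5*t) - 2*t*exp(-5*t) + exp(-5*t), 2*t*exp(-5*t), 2*t^2*exp(-5*t) + 4*t*exp(-5*t)]
  [-t*exp(-5*t), exp(-5*t), 2*t*exp(-5*t)]
  [-t^2*exp(-5*t)/2 - t*exp(-5*t), t*exp(-5*t), t^2*exp(-5*t) + 2*t*exp(-5*t) + exp(-5*t)]

Strategy: write B = P · J · P⁻¹ where J is a Jordan canonical form, so e^{tB} = P · e^{tJ} · P⁻¹, and e^{tJ} can be computed block-by-block.

B has Jordan form
J =
  [-5,  1,  0]
  [ 0, -5,  1]
  [ 0,  0, -5]
(up to reordering of blocks).

Per-block formulas:
  For a 3×3 Jordan block J_3(-5): exp(t · J_3(-5)) = e^(-5t)·(I + t·N + (t^2/2)·N^2), where N is the 3×3 nilpotent shift.

After assembling e^{tJ} and conjugating by P, we get:

e^{tB} =
  [-t^2*exp(-5*t) - 2*t*exp(-5*t) + exp(-5*t), 2*t*exp(-5*t), 2*t^2*exp(-5*t) + 4*t*exp(-5*t)]
  [-t*exp(-5*t), exp(-5*t), 2*t*exp(-5*t)]
  [-t^2*exp(-5*t)/2 - t*exp(-5*t), t*exp(-5*t), t^2*exp(-5*t) + 2*t*exp(-5*t) + exp(-5*t)]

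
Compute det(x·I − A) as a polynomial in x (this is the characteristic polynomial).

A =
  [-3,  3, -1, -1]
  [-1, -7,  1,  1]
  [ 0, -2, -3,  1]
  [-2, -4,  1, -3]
x^4 + 16*x^3 + 96*x^2 + 256*x + 256

Expanding det(x·I − A) (e.g. by cofactor expansion or by noting that A is similar to its Jordan form J, which has the same characteristic polynomial as A) gives
  χ_A(x) = x^4 + 16*x^3 + 96*x^2 + 256*x + 256
which factors as (x + 4)^4. The eigenvalues (with algebraic multiplicities) are λ = -4 with multiplicity 4.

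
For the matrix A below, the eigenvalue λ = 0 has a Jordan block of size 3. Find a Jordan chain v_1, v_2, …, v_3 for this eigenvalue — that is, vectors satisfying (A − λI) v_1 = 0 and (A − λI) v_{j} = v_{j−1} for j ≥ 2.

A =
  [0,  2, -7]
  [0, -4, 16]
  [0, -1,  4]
A Jordan chain for λ = 0 of length 3:
v_1 = (-1, 0, 0)ᵀ
v_2 = (2, -4, -1)ᵀ
v_3 = (0, 1, 0)ᵀ

Let N = A − (0)·I. We want v_3 with N^3 v_3 = 0 but N^2 v_3 ≠ 0; then v_{j-1} := N · v_j for j = 3, …, 2.

Pick v_3 = (0, 1, 0)ᵀ.
Then v_2 = N · v_3 = (2, -4, -1)ᵀ.
Then v_1 = N · v_2 = (-1, 0, 0)ᵀ.

Sanity check: (A − (0)·I) v_1 = (0, 0, 0)ᵀ = 0. ✓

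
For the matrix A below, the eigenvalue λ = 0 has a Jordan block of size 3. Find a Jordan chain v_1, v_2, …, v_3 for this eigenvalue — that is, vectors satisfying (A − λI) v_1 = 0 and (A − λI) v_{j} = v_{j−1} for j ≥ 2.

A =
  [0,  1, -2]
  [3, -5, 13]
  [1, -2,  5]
A Jordan chain for λ = 0 of length 3:
v_1 = (1, -2, -1)ᵀ
v_2 = (0, 3, 1)ᵀ
v_3 = (1, 0, 0)ᵀ

Let N = A − (0)·I. We want v_3 with N^3 v_3 = 0 but N^2 v_3 ≠ 0; then v_{j-1} := N · v_j for j = 3, …, 2.

Pick v_3 = (1, 0, 0)ᵀ.
Then v_2 = N · v_3 = (0, 3, 1)ᵀ.
Then v_1 = N · v_2 = (1, -2, -1)ᵀ.

Sanity check: (A − (0)·I) v_1 = (0, 0, 0)ᵀ = 0. ✓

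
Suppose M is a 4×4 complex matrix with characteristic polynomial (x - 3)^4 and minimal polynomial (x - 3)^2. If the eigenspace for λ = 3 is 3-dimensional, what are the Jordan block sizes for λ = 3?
Block sizes for λ = 3: [2, 1, 1]

Step 1 — from the characteristic polynomial, algebraic multiplicity of λ = 3 is 4. From dim ker(M − (3)·I) = 3, there are exactly 3 Jordan blocks for λ = 3.
Step 2 — from the minimal polynomial, the factor (x − 3)^2 tells us the largest block for λ = 3 has size 2.
Step 3 — with total size 4, 3 blocks, and largest block 2, the block sizes (in nonincreasing order) are [2, 1, 1].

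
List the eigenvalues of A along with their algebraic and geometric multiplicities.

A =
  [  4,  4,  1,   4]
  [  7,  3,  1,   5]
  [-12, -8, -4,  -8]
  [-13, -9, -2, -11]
λ = -2: alg = 4, geom = 2

Step 1 — factor the characteristic polynomial to read off the algebraic multiplicities:
  χ_A(x) = (x + 2)^4

Step 2 — compute geometric multiplicities via the rank-nullity identity g(λ) = n − rank(A − λI):
  rank(A − (-2)·I) = 2, so dim ker(A − (-2)·I) = n − 2 = 2

Summary:
  λ = -2: algebraic multiplicity = 4, geometric multiplicity = 2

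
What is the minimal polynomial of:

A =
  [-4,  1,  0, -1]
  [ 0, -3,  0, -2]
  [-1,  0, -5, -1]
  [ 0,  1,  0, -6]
x^4 + 18*x^3 + 121*x^2 + 360*x + 400

The characteristic polynomial is χ_A(x) = (x + 4)^2*(x + 5)^2, so the eigenvalues are known. The minimal polynomial is
  m_A(x) = Π_λ (x − λ)^{k_λ}
where k_λ is the size of the *largest* Jordan block for λ (equivalently, the smallest k with (A − λI)^k v = 0 for every generalised eigenvector v of λ).

  λ = -5: largest Jordan block has size 2, contributing (x + 5)^2
  λ = -4: largest Jordan block has size 2, contributing (x + 4)^2

So m_A(x) = (x + 4)^2*(x + 5)^2 = x^4 + 18*x^3 + 121*x^2 + 360*x + 400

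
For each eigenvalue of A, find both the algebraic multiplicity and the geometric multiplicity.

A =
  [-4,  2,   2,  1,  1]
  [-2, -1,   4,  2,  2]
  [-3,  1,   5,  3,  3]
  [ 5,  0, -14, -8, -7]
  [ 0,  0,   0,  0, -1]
λ = -3: alg = 2, geom = 1; λ = -1: alg = 3, geom = 2

Step 1 — factor the characteristic polynomial to read off the algebraic multiplicities:
  χ_A(x) = (x + 1)^3*(x + 3)^2

Step 2 — compute geometric multiplicities via the rank-nullity identity g(λ) = n − rank(A − λI):
  rank(A − (-3)·I) = 4, so dim ker(A − (-3)·I) = n − 4 = 1
  rank(A − (-1)·I) = 3, so dim ker(A − (-1)·I) = n − 3 = 2

Summary:
  λ = -3: algebraic multiplicity = 2, geometric multiplicity = 1
  λ = -1: algebraic multiplicity = 3, geometric multiplicity = 2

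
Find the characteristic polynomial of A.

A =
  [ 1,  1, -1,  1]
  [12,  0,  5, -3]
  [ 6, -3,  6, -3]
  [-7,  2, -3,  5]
x^4 - 12*x^3 + 54*x^2 - 108*x + 81

Expanding det(x·I − A) (e.g. by cofactor expansion or by noting that A is similar to its Jordan form J, which has the same characteristic polynomial as A) gives
  χ_A(x) = x^4 - 12*x^3 + 54*x^2 - 108*x + 81
which factors as (x - 3)^4. The eigenvalues (with algebraic multiplicities) are λ = 3 with multiplicity 4.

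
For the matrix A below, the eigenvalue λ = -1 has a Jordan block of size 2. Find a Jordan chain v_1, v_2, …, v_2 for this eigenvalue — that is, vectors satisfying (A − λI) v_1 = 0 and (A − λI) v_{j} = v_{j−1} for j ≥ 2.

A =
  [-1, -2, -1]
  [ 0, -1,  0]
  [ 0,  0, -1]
A Jordan chain for λ = -1 of length 2:
v_1 = (-2, 0, 0)ᵀ
v_2 = (0, 1, 0)ᵀ

Let N = A − (-1)·I. We want v_2 with N^2 v_2 = 0 but N^1 v_2 ≠ 0; then v_{j-1} := N · v_j for j = 2, …, 2.

Pick v_2 = (0, 1, 0)ᵀ.
Then v_1 = N · v_2 = (-2, 0, 0)ᵀ.

Sanity check: (A − (-1)·I) v_1 = (0, 0, 0)ᵀ = 0. ✓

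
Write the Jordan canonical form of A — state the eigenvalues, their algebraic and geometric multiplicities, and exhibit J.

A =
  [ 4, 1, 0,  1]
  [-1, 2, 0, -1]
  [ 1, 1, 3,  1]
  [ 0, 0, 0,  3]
J_2(3) ⊕ J_1(3) ⊕ J_1(3)

The characteristic polynomial is
  det(x·I − A) = x^4 - 12*x^3 + 54*x^2 - 108*x + 81 = (x - 3)^4

Eigenvalues and multiplicities (the geometric multiplicity of λ is n − rank(A − λI), which equals the number of Jordan blocks for λ):
  λ = 3: algebraic multiplicity = 4, geometric multiplicity = 3

Determining the block sizes for each eigenvalue:
  λ = 3: 3 blocks summing to 4 forces exactly one block of size 2 and the rest size 1 → block sizes [2, 1, 1]

Assembling the blocks gives a Jordan form
J =
  [3, 1, 0, 0]
  [0, 3, 0, 0]
  [0, 0, 3, 0]
  [0, 0, 0, 3]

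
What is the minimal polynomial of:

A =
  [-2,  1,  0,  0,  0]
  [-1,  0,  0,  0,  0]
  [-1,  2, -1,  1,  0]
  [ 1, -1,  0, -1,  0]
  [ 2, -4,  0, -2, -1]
x^2 + 2*x + 1

The characteristic polynomial is χ_A(x) = (x + 1)^5, so the eigenvalues are known. The minimal polynomial is
  m_A(x) = Π_λ (x − λ)^{k_λ}
where k_λ is the size of the *largest* Jordan block for λ (equivalently, the smallest k with (A − λI)^k v = 0 for every generalised eigenvector v of λ).

  λ = -1: largest Jordan block has size 2, contributing (x + 1)^2

So m_A(x) = (x + 1)^2 = x^2 + 2*x + 1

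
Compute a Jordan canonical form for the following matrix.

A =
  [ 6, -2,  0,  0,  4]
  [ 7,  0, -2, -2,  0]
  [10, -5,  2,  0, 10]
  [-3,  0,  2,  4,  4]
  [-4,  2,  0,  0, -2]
J_3(2) ⊕ J_1(2) ⊕ J_1(2)

The characteristic polynomial is
  det(x·I − A) = x^5 - 10*x^4 + 40*x^3 - 80*x^2 + 80*x - 32 = (x - 2)^5

Eigenvalues and multiplicities (the geometric multiplicity of λ is n − rank(A − λI), which equals the number of Jordan blocks for λ):
  λ = 2: algebraic multiplicity = 5, geometric multiplicity = 3

Determining the block sizes for each eigenvalue:
  λ = 2: with am = 5 and gm = 3, the partition is not yet determined (e.g. several partitions of 5 into 3 parts exist). Let N = A − (2)·I. Computing rank(N^1) = 2, rank(N^2) = 1, rank(N^3) = 0; the number of blocks of size ≥ j is rank(N^{j−1}) − rank(N^j), giving [3, 1, 1]. So we have 1 block(s) of size 3, 2 block(s) of size 1 → block sizes [3, 1, 1]

Assembling the blocks gives a Jordan form
J =
  [2, 1, 0, 0, 0]
  [0, 2, 1, 0, 0]
  [0, 0, 2, 0, 0]
  [0, 0, 0, 2, 0]
  [0, 0, 0, 0, 2]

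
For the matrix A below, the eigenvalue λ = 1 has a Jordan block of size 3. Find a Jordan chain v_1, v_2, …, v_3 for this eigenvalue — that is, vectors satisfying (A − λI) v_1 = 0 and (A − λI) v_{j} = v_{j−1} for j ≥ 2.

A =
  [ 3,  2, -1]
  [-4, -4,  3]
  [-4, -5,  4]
A Jordan chain for λ = 1 of length 3:
v_1 = (-1, 2, 2)ᵀ
v_2 = (2, -5, -5)ᵀ
v_3 = (0, 1, 0)ᵀ

Let N = A − (1)·I. We want v_3 with N^3 v_3 = 0 but N^2 v_3 ≠ 0; then v_{j-1} := N · v_j for j = 3, …, 2.

Pick v_3 = (0, 1, 0)ᵀ.
Then v_2 = N · v_3 = (2, -5, -5)ᵀ.
Then v_1 = N · v_2 = (-1, 2, 2)ᵀ.

Sanity check: (A − (1)·I) v_1 = (0, 0, 0)ᵀ = 0. ✓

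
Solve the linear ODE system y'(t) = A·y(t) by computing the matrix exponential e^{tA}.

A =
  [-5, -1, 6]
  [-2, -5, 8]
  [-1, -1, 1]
e^{tA} =
  [-2*t*exp(-3*t) + exp(-3*t), -t^2*exp(-3*t) - t*exp(-3*t), 2*t^2*exp(-3*t) + 6*t*exp(-3*t)]
  [-2*t*exp(-3*t), -t^2*exp(-3*t) - 2*t*exp(-3*t) + exp(-3*t), 2*t^2*exp(-3*t) + 8*t*exp(-3*t)]
  [-t*exp(-3*t), -t^2*exp(-3*t)/2 - t*exp(-3*t), t^2*exp(-3*t) + 4*t*exp(-3*t) + exp(-3*t)]

Strategy: write A = P · J · P⁻¹ where J is a Jordan canonical form, so e^{tA} = P · e^{tJ} · P⁻¹, and e^{tJ} can be computed block-by-block.

A has Jordan form
J =
  [-3,  1,  0]
  [ 0, -3,  1]
  [ 0,  0, -3]
(up to reordering of blocks).

Per-block formulas:
  For a 3×3 Jordan block J_3(-3): exp(t · J_3(-3)) = e^(-3t)·(I + t·N + (t^2/2)·N^2), where N is the 3×3 nilpotent shift.

After assembling e^{tJ} and conjugating by P, we get:

e^{tA} =
  [-2*t*exp(-3*t) + exp(-3*t), -t^2*exp(-3*t) - t*exp(-3*t), 2*t^2*exp(-3*t) + 6*t*exp(-3*t)]
  [-2*t*exp(-3*t), -t^2*exp(-3*t) - 2*t*exp(-3*t) + exp(-3*t), 2*t^2*exp(-3*t) + 8*t*exp(-3*t)]
  [-t*exp(-3*t), -t^2*exp(-3*t)/2 - t*exp(-3*t), t^2*exp(-3*t) + 4*t*exp(-3*t) + exp(-3*t)]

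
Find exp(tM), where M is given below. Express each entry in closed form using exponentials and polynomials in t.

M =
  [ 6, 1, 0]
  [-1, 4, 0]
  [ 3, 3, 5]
e^{tM} =
  [t*exp(5*t) + exp(5*t), t*exp(5*t), 0]
  [-t*exp(5*t), -t*exp(5*t) + exp(5*t), 0]
  [3*t*exp(5*t), 3*t*exp(5*t), exp(5*t)]

Strategy: write M = P · J · P⁻¹ where J is a Jordan canonical form, so e^{tM} = P · e^{tJ} · P⁻¹, and e^{tJ} can be computed block-by-block.

M has Jordan form
J =
  [5, 1, 0]
  [0, 5, 0]
  [0, 0, 5]
(up to reordering of blocks).

Per-block formulas:
  For a 2×2 Jordan block J_2(5): exp(t · J_2(5)) = e^(5t)·(I + t·N), where N is the 2×2 nilpotent shift.
  For a 1×1 block at λ = 5: exp(t · [5]) = [e^(5t)].

After assembling e^{tJ} and conjugating by P, we get:

e^{tM} =
  [t*exp(5*t) + exp(5*t), t*exp(5*t), 0]
  [-t*exp(5*t), -t*exp(5*t) + exp(5*t), 0]
  [3*t*exp(5*t), 3*t*exp(5*t), exp(5*t)]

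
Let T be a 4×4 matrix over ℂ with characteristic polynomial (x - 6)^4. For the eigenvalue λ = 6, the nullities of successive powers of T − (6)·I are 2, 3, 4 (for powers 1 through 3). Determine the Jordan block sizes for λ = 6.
Block sizes for λ = 6: [3, 1]

From the dimensions of kernels of powers, the number of Jordan blocks of size at least j is d_j − d_{j−1} where d_j = dim ker(N^j) (with d_0 = 0). Computing the differences gives [2, 1, 1].
The number of blocks of size exactly k is (#blocks of size ≥ k) − (#blocks of size ≥ k + 1), so the partition is: 1 block(s) of size 1, 1 block(s) of size 3.
In nonincreasing order the block sizes are [3, 1].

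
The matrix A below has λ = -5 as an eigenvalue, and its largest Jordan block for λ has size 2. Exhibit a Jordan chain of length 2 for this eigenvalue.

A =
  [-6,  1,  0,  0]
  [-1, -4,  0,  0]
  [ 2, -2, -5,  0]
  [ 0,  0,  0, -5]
A Jordan chain for λ = -5 of length 2:
v_1 = (-1, -1, 2, 0)ᵀ
v_2 = (1, 0, 0, 0)ᵀ

Let N = A − (-5)·I. We want v_2 with N^2 v_2 = 0 but N^1 v_2 ≠ 0; then v_{j-1} := N · v_j for j = 2, …, 2.

Pick v_2 = (1, 0, 0, 0)ᵀ.
Then v_1 = N · v_2 = (-1, -1, 2, 0)ᵀ.

Sanity check: (A − (-5)·I) v_1 = (0, 0, 0, 0)ᵀ = 0. ✓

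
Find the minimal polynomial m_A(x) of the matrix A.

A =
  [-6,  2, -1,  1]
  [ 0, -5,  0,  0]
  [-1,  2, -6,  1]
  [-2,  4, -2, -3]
x^2 + 10*x + 25

The characteristic polynomial is χ_A(x) = (x + 5)^4, so the eigenvalues are known. The minimal polynomial is
  m_A(x) = Π_λ (x − λ)^{k_λ}
where k_λ is the size of the *largest* Jordan block for λ (equivalently, the smallest k with (A − λI)^k v = 0 for every generalised eigenvector v of λ).

  λ = -5: largest Jordan block has size 2, contributing (x + 5)^2

So m_A(x) = (x + 5)^2 = x^2 + 10*x + 25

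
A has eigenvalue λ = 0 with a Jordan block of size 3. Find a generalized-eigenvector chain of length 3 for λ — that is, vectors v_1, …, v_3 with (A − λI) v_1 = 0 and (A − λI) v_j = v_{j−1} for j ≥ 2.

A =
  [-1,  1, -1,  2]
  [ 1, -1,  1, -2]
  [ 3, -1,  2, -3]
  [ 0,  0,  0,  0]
A Jordan chain for λ = 0 of length 3:
v_1 = (-1, 1, 2, 0)ᵀ
v_2 = (-1, 1, 3, 0)ᵀ
v_3 = (1, 0, 0, 0)ᵀ

Let N = A − (0)·I. We want v_3 with N^3 v_3 = 0 but N^2 v_3 ≠ 0; then v_{j-1} := N · v_j for j = 3, …, 2.

Pick v_3 = (1, 0, 0, 0)ᵀ.
Then v_2 = N · v_3 = (-1, 1, 3, 0)ᵀ.
Then v_1 = N · v_2 = (-1, 1, 2, 0)ᵀ.

Sanity check: (A − (0)·I) v_1 = (0, 0, 0, 0)ᵀ = 0. ✓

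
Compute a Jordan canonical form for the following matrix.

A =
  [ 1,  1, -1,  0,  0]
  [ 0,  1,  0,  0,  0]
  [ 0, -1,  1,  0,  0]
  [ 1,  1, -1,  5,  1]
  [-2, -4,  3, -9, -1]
J_3(1) ⊕ J_2(2)

The characteristic polynomial is
  det(x·I − A) = x^5 - 7*x^4 + 19*x^3 - 25*x^2 + 16*x - 4 = (x - 2)^2*(x - 1)^3

Eigenvalues and multiplicities (the geometric multiplicity of λ is n − rank(A − λI), which equals the number of Jordan blocks for λ):
  λ = 1: algebraic multiplicity = 3, geometric multiplicity = 1
  λ = 2: algebraic multiplicity = 2, geometric multiplicity = 1

Determining the block sizes for each eigenvalue:
  λ = 1: one block (gm = 1), so the single block has size am = 3 → block sizes [3]
  λ = 2: one block (gm = 1), so the single block has size am = 2 → block sizes [2]

Assembling the blocks gives a Jordan form
J =
  [1, 1, 0, 0, 0]
  [0, 1, 1, 0, 0]
  [0, 0, 1, 0, 0]
  [0, 0, 0, 2, 1]
  [0, 0, 0, 0, 2]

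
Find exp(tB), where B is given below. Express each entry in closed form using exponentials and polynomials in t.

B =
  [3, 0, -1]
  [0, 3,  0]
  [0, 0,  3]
e^{tB} =
  [exp(3*t), 0, -t*exp(3*t)]
  [0, exp(3*t), 0]
  [0, 0, exp(3*t)]

Strategy: write B = P · J · P⁻¹ where J is a Jordan canonical form, so e^{tB} = P · e^{tJ} · P⁻¹, and e^{tJ} can be computed block-by-block.

B has Jordan form
J =
  [3, 1, 0]
  [0, 3, 0]
  [0, 0, 3]
(up to reordering of blocks).

Per-block formulas:
  For a 1×1 block at λ = 3: exp(t · [3]) = [e^(3t)].
  For a 2×2 Jordan block J_2(3): exp(t · J_2(3)) = e^(3t)·(I + t·N), where N is the 2×2 nilpotent shift.

After assembling e^{tJ} and conjugating by P, we get:

e^{tB} =
  [exp(3*t), 0, -t*exp(3*t)]
  [0, exp(3*t), 0]
  [0, 0, exp(3*t)]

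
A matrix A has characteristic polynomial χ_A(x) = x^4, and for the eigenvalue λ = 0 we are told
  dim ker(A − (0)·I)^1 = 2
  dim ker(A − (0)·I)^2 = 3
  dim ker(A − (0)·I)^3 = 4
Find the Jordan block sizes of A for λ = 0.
Block sizes for λ = 0: [3, 1]

From the dimensions of kernels of powers, the number of Jordan blocks of size at least j is d_j − d_{j−1} where d_j = dim ker(N^j) (with d_0 = 0). Computing the differences gives [2, 1, 1].
The number of blocks of size exactly k is (#blocks of size ≥ k) − (#blocks of size ≥ k + 1), so the partition is: 1 block(s) of size 1, 1 block(s) of size 3.
In nonincreasing order the block sizes are [3, 1].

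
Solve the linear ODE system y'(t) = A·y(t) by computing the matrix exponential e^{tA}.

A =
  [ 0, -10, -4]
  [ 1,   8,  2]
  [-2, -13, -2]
e^{tA} =
  [t^2*exp(2*t) - 2*t*exp(2*t) + exp(2*t), 6*t^2*exp(2*t) - 10*t*exp(2*t), 2*t^2*exp(2*t) - 4*t*exp(2*t)]
  [t*exp(2*t), 6*t*exp(2*t) + exp(2*t), 2*t*exp(2*t)]
  [-t^2*exp(2*t)/2 - 2*t*exp(2*t), -3*t^2*exp(2*t) - 13*t*exp(2*t), -t^2*exp(2*t) - 4*t*exp(2*t) + exp(2*t)]

Strategy: write A = P · J · P⁻¹ where J is a Jordan canonical form, so e^{tA} = P · e^{tJ} · P⁻¹, and e^{tJ} can be computed block-by-block.

A has Jordan form
J =
  [2, 1, 0]
  [0, 2, 1]
  [0, 0, 2]
(up to reordering of blocks).

Per-block formulas:
  For a 3×3 Jordan block J_3(2): exp(t · J_3(2)) = e^(2t)·(I + t·N + (t^2/2)·N^2), where N is the 3×3 nilpotent shift.

After assembling e^{tJ} and conjugating by P, we get:

e^{tA} =
  [t^2*exp(2*t) - 2*t*exp(2*t) + exp(2*t), 6*t^2*exp(2*t) - 10*t*exp(2*t), 2*t^2*exp(2*t) - 4*t*exp(2*t)]
  [t*exp(2*t), 6*t*exp(2*t) + exp(2*t), 2*t*exp(2*t)]
  [-t^2*exp(2*t)/2 - 2*t*exp(2*t), -3*t^2*exp(2*t) - 13*t*exp(2*t), -t^2*exp(2*t) - 4*t*exp(2*t) + exp(2*t)]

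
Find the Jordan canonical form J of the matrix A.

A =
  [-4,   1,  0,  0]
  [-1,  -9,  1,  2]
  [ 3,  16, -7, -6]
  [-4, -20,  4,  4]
J_3(-4) ⊕ J_1(-4)

The characteristic polynomial is
  det(x·I − A) = x^4 + 16*x^3 + 96*x^2 + 256*x + 256 = (x + 4)^4

Eigenvalues and multiplicities (the geometric multiplicity of λ is n − rank(A − λI), which equals the number of Jordan blocks for λ):
  λ = -4: algebraic multiplicity = 4, geometric multiplicity = 2

Determining the block sizes for each eigenvalue:
  λ = -4: with am = 4 and gm = 2, the partition is not yet determined (e.g. several partitions of 4 into 2 parts exist). Let N = A − (-4)·I. Computing rank(N^1) = 2, rank(N^2) = 1, rank(N^3) = 0; the number of blocks of size ≥ j is rank(N^{j−1}) − rank(N^j), giving [2, 1, 1]. So we have 1 block(s) of size 3, 1 block(s) of size 1 → block sizes [3, 1]

Assembling the blocks gives a Jordan form
J =
  [-4,  1,  0,  0]
  [ 0, -4,  1,  0]
  [ 0,  0, -4,  0]
  [ 0,  0,  0, -4]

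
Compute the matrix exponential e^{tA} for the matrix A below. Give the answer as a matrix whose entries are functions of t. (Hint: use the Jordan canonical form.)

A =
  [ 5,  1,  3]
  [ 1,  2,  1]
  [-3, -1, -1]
e^{tA} =
  [t^2*exp(2*t)/2 + 3*t*exp(2*t) + exp(2*t), t*exp(2*t), t^2*exp(2*t)/2 + 3*t*exp(2*t)]
  [t*exp(2*t), exp(2*t), t*exp(2*t)]
  [-t^2*exp(2*t)/2 - 3*t*exp(2*t), -t*exp(2*t), -t^2*exp(2*t)/2 - 3*t*exp(2*t) + exp(2*t)]

Strategy: write A = P · J · P⁻¹ where J is a Jordan canonical form, so e^{tA} = P · e^{tJ} · P⁻¹, and e^{tJ} can be computed block-by-block.

A has Jordan form
J =
  [2, 1, 0]
  [0, 2, 1]
  [0, 0, 2]
(up to reordering of blocks).

Per-block formulas:
  For a 3×3 Jordan block J_3(2): exp(t · J_3(2)) = e^(2t)·(I + t·N + (t^2/2)·N^2), where N is the 3×3 nilpotent shift.

After assembling e^{tJ} and conjugating by P, we get:

e^{tA} =
  [t^2*exp(2*t)/2 + 3*t*exp(2*t) + exp(2*t), t*exp(2*t), t^2*exp(2*t)/2 + 3*t*exp(2*t)]
  [t*exp(2*t), exp(2*t), t*exp(2*t)]
  [-t^2*exp(2*t)/2 - 3*t*exp(2*t), -t*exp(2*t), -t^2*exp(2*t)/2 - 3*t*exp(2*t) + exp(2*t)]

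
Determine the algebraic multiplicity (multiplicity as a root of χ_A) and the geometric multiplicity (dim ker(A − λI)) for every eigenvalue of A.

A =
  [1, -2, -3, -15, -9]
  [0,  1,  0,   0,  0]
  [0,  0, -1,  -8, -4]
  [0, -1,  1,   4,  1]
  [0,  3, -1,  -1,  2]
λ = 1: alg = 4, geom = 2; λ = 3: alg = 1, geom = 1

Step 1 — factor the characteristic polynomial to read off the algebraic multiplicities:
  χ_A(x) = (x - 3)*(x - 1)^4

Step 2 — compute geometric multiplicities via the rank-nullity identity g(λ) = n − rank(A − λI):
  rank(A − (1)·I) = 3, so dim ker(A − (1)·I) = n − 3 = 2
  rank(A − (3)·I) = 4, so dim ker(A − (3)·I) = n − 4 = 1

Summary:
  λ = 1: algebraic multiplicity = 4, geometric multiplicity = 2
  λ = 3: algebraic multiplicity = 1, geometric multiplicity = 1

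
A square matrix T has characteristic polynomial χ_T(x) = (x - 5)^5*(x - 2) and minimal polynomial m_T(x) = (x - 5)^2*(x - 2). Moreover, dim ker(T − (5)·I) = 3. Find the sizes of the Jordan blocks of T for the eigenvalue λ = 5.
Block sizes for λ = 5: [2, 2, 1]

Step 1 — from the characteristic polynomial, algebraic multiplicity of λ = 5 is 5. From dim ker(T − (5)·I) = 3, there are exactly 3 Jordan blocks for λ = 5.
Step 2 — from the minimal polynomial, the factor (x − 5)^2 tells us the largest block for λ = 5 has size 2.
Step 3 — with total size 5, 3 blocks, and largest block 2, the block sizes (in nonincreasing order) are [2, 2, 1].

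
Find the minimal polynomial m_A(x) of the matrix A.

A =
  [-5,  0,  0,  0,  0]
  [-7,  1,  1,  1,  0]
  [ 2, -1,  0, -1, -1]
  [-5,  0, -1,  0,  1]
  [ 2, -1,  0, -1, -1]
x^3 + 5*x^2

The characteristic polynomial is χ_A(x) = x^4*(x + 5), so the eigenvalues are known. The minimal polynomial is
  m_A(x) = Π_λ (x − λ)^{k_λ}
where k_λ is the size of the *largest* Jordan block for λ (equivalently, the smallest k with (A − λI)^k v = 0 for every generalised eigenvector v of λ).

  λ = -5: largest Jordan block has size 1, contributing (x + 5)
  λ = 0: largest Jordan block has size 2, contributing (x − 0)^2

So m_A(x) = x^2*(x + 5) = x^3 + 5*x^2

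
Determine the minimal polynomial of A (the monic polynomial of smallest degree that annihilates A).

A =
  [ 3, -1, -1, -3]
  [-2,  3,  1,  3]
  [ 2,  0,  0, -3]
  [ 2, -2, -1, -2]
x^3 - 3*x^2 + 3*x - 1

The characteristic polynomial is χ_A(x) = (x - 1)^4, so the eigenvalues are known. The minimal polynomial is
  m_A(x) = Π_λ (x − λ)^{k_λ}
where k_λ is the size of the *largest* Jordan block for λ (equivalently, the smallest k with (A − λI)^k v = 0 for every generalised eigenvector v of λ).

  λ = 1: largest Jordan block has size 3, contributing (x − 1)^3

So m_A(x) = (x - 1)^3 = x^3 - 3*x^2 + 3*x - 1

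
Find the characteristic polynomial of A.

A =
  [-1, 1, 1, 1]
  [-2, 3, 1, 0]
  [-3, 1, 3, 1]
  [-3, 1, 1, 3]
x^4 - 8*x^3 + 24*x^2 - 32*x + 16

Expanding det(x·I − A) (e.g. by cofactor expansion or by noting that A is similar to its Jordan form J, which has the same characteristic polynomial as A) gives
  χ_A(x) = x^4 - 8*x^3 + 24*x^2 - 32*x + 16
which factors as (x - 2)^4. The eigenvalues (with algebraic multiplicities) are λ = 2 with multiplicity 4.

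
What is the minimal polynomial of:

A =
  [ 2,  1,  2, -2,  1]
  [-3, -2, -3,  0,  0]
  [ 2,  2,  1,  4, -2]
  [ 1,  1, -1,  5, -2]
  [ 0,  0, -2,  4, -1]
x^3 - 3*x^2 + 3*x - 1

The characteristic polynomial is χ_A(x) = (x - 1)^5, so the eigenvalues are known. The minimal polynomial is
  m_A(x) = Π_λ (x − λ)^{k_λ}
where k_λ is the size of the *largest* Jordan block for λ (equivalently, the smallest k with (A − λI)^k v = 0 for every generalised eigenvector v of λ).

  λ = 1: largest Jordan block has size 3, contributing (x − 1)^3

So m_A(x) = (x - 1)^3 = x^3 - 3*x^2 + 3*x - 1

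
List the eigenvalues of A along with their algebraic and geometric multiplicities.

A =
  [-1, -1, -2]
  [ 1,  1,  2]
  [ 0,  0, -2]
λ = -2: alg = 1, geom = 1; λ = 0: alg = 2, geom = 1

Step 1 — factor the characteristic polynomial to read off the algebraic multiplicities:
  χ_A(x) = x^2*(x + 2)

Step 2 — compute geometric multiplicities via the rank-nullity identity g(λ) = n − rank(A − λI):
  rank(A − (-2)·I) = 2, so dim ker(A − (-2)·I) = n − 2 = 1
  rank(A − (0)·I) = 2, so dim ker(A − (0)·I) = n − 2 = 1

Summary:
  λ = -2: algebraic multiplicity = 1, geometric multiplicity = 1
  λ = 0: algebraic multiplicity = 2, geometric multiplicity = 1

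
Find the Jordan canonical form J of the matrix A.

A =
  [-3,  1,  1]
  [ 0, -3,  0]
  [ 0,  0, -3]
J_2(-3) ⊕ J_1(-3)

The characteristic polynomial is
  det(x·I − A) = x^3 + 9*x^2 + 27*x + 27 = (x + 3)^3

Eigenvalues and multiplicities (the geometric multiplicity of λ is n − rank(A − λI), which equals the number of Jordan blocks for λ):
  λ = -3: algebraic multiplicity = 3, geometric multiplicity = 2

Determining the block sizes for each eigenvalue:
  λ = -3: 2 blocks summing to 3 forces exactly one block of size 2 and the rest size 1 → block sizes [2, 1]

Assembling the blocks gives a Jordan form
J =
  [-3,  1,  0]
  [ 0, -3,  0]
  [ 0,  0, -3]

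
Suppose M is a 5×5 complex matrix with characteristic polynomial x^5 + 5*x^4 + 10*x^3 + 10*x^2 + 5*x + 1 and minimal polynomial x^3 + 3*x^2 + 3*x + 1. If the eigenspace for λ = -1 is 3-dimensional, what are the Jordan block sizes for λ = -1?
Block sizes for λ = -1: [3, 1, 1]

Step 1 — from the characteristic polynomial, algebraic multiplicity of λ = -1 is 5. From dim ker(M − (-1)·I) = 3, there are exactly 3 Jordan blocks for λ = -1.
Step 2 — from the minimal polynomial, the factor (x + 1)^3 tells us the largest block for λ = -1 has size 3.
Step 3 — with total size 5, 3 blocks, and largest block 3, the block sizes (in nonincreasing order) are [3, 1, 1].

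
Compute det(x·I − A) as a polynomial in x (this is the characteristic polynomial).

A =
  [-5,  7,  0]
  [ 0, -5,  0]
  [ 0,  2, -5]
x^3 + 15*x^2 + 75*x + 125

Expanding det(x·I − A) (e.g. by cofactor expansion or by noting that A is similar to its Jordan form J, which has the same characteristic polynomial as A) gives
  χ_A(x) = x^3 + 15*x^2 + 75*x + 125
which factors as (x + 5)^3. The eigenvalues (with algebraic multiplicities) are λ = -5 with multiplicity 3.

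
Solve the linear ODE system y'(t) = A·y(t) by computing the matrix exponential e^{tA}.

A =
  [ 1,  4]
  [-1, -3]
e^{tA} =
  [2*t*exp(-t) + exp(-t), 4*t*exp(-t)]
  [-t*exp(-t), -2*t*exp(-t) + exp(-t)]

Strategy: write A = P · J · P⁻¹ where J is a Jordan canonical form, so e^{tA} = P · e^{tJ} · P⁻¹, and e^{tJ} can be computed block-by-block.

A has Jordan form
J =
  [-1,  1]
  [ 0, -1]
(up to reordering of blocks).

Per-block formulas:
  For a 2×2 Jordan block J_2(-1): exp(t · J_2(-1)) = e^(-1t)·(I + t·N), where N is the 2×2 nilpotent shift.

After assembling e^{tJ} and conjugating by P, we get:

e^{tA} =
  [2*t*exp(-t) + exp(-t), 4*t*exp(-t)]
  [-t*exp(-t), -2*t*exp(-t) + exp(-t)]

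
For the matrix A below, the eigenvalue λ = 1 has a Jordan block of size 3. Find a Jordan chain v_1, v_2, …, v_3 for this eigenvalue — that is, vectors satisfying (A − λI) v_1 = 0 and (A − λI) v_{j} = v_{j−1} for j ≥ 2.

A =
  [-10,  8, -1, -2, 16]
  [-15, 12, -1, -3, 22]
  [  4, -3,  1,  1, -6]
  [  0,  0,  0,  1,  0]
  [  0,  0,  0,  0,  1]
A Jordan chain for λ = 1 of length 3:
v_1 = (-3, -4, 1, 0, 0)ᵀ
v_2 = (-11, -15, 4, 0, 0)ᵀ
v_3 = (1, 0, 0, 0, 0)ᵀ

Let N = A − (1)·I. We want v_3 with N^3 v_3 = 0 but N^2 v_3 ≠ 0; then v_{j-1} := N · v_j for j = 3, …, 2.

Pick v_3 = (1, 0, 0, 0, 0)ᵀ.
Then v_2 = N · v_3 = (-11, -15, 4, 0, 0)ᵀ.
Then v_1 = N · v_2 = (-3, -4, 1, 0, 0)ᵀ.

Sanity check: (A − (1)·I) v_1 = (0, 0, 0, 0, 0)ᵀ = 0. ✓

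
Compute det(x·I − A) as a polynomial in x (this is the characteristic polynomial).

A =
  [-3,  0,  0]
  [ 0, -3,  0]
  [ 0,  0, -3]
x^3 + 9*x^2 + 27*x + 27

Expanding det(x·I − A) (e.g. by cofactor expansion or by noting that A is similar to its Jordan form J, which has the same characteristic polynomial as A) gives
  χ_A(x) = x^3 + 9*x^2 + 27*x + 27
which factors as (x + 3)^3. The eigenvalues (with algebraic multiplicities) are λ = -3 with multiplicity 3.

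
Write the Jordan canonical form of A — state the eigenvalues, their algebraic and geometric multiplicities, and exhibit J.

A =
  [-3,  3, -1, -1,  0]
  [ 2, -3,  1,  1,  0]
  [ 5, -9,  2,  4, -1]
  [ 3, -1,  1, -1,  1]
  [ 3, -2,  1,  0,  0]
J_3(-1) ⊕ J_2(-1)

The characteristic polynomial is
  det(x·I − A) = x^5 + 5*x^4 + 10*x^3 + 10*x^2 + 5*x + 1 = (x + 1)^5

Eigenvalues and multiplicities (the geometric multiplicity of λ is n − rank(A − λI), which equals the number of Jordan blocks for λ):
  λ = -1: algebraic multiplicity = 5, geometric multiplicity = 2

Determining the block sizes for each eigenvalue:
  λ = -1: with am = 5 and gm = 2, the partition is not yet determined (e.g. several partitions of 5 into 2 parts exist). Let N = A − (-1)·I. Computing rank(N^1) = 3, rank(N^2) = 1, rank(N^3) = 0; the number of blocks of size ≥ j is rank(N^{j−1}) − rank(N^j), giving [2, 2, 1]. So we have 1 block(s) of size 3, 1 block(s) of size 2 → block sizes [3, 2]

Assembling the blocks gives a Jordan form
J =
  [-1,  1,  0,  0,  0]
  [ 0, -1,  1,  0,  0]
  [ 0,  0, -1,  0,  0]
  [ 0,  0,  0, -1,  1]
  [ 0,  0,  0,  0, -1]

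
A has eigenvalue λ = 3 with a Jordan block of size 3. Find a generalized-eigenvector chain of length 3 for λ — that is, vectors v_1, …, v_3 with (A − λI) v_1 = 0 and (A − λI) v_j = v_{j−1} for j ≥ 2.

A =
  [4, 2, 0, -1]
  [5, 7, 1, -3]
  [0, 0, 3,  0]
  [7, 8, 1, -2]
A Jordan chain for λ = 3 of length 3:
v_1 = (4, 4, 0, 12)ᵀ
v_2 = (1, 5, 0, 7)ᵀ
v_3 = (1, 0, 0, 0)ᵀ

Let N = A − (3)·I. We want v_3 with N^3 v_3 = 0 but N^2 v_3 ≠ 0; then v_{j-1} := N · v_j for j = 3, …, 2.

Pick v_3 = (1, 0, 0, 0)ᵀ.
Then v_2 = N · v_3 = (1, 5, 0, 7)ᵀ.
Then v_1 = N · v_2 = (4, 4, 0, 12)ᵀ.

Sanity check: (A − (3)·I) v_1 = (0, 0, 0, 0)ᵀ = 0. ✓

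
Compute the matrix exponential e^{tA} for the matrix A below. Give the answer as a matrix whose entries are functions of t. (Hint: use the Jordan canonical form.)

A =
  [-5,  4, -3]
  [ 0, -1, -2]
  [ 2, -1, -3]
e^{tA} =
  [-t^2*exp(-3*t) - 2*t*exp(-3*t) + exp(-3*t), 3*t^2*exp(-3*t)/2 + 4*t*exp(-3*t), -t^2*exp(-3*t) - 3*t*exp(-3*t)]
  [-2*t^2*exp(-3*t), 3*t^2*exp(-3*t) + 2*t*exp(-3*t) + exp(-3*t), -2*t^2*exp(-3*t) - 2*t*exp(-3*t)]
  [-2*t^2*exp(-3*t) + 2*t*exp(-3*t), 3*t^2*exp(-3*t) - t*exp(-3*t), -2*t^2*exp(-3*t) + exp(-3*t)]

Strategy: write A = P · J · P⁻¹ where J is a Jordan canonical form, so e^{tA} = P · e^{tJ} · P⁻¹, and e^{tJ} can be computed block-by-block.

A has Jordan form
J =
  [-3,  1,  0]
  [ 0, -3,  1]
  [ 0,  0, -3]
(up to reordering of blocks).

Per-block formulas:
  For a 3×3 Jordan block J_3(-3): exp(t · J_3(-3)) = e^(-3t)·(I + t·N + (t^2/2)·N^2), where N is the 3×3 nilpotent shift.

After assembling e^{tJ} and conjugating by P, we get:

e^{tA} =
  [-t^2*exp(-3*t) - 2*t*exp(-3*t) + exp(-3*t), 3*t^2*exp(-3*t)/2 + 4*t*exp(-3*t), -t^2*exp(-3*t) - 3*t*exp(-3*t)]
  [-2*t^2*exp(-3*t), 3*t^2*exp(-3*t) + 2*t*exp(-3*t) + exp(-3*t), -2*t^2*exp(-3*t) - 2*t*exp(-3*t)]
  [-2*t^2*exp(-3*t) + 2*t*exp(-3*t), 3*t^2*exp(-3*t) - t*exp(-3*t), -2*t^2*exp(-3*t) + exp(-3*t)]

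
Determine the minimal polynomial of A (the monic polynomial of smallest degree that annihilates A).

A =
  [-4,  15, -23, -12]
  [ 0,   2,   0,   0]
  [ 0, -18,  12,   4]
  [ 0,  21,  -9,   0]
x^4 - 10*x^3 + 4*x^2 + 168*x - 288

The characteristic polynomial is χ_A(x) = (x - 6)^2*(x - 2)*(x + 4), so the eigenvalues are known. The minimal polynomial is
  m_A(x) = Π_λ (x − λ)^{k_λ}
where k_λ is the size of the *largest* Jordan block for λ (equivalently, the smallest k with (A − λI)^k v = 0 for every generalised eigenvector v of λ).

  λ = -4: largest Jordan block has size 1, contributing (x + 4)
  λ = 2: largest Jordan block has size 1, contributing (x − 2)
  λ = 6: largest Jordan block has size 2, contributing (x − 6)^2

So m_A(x) = (x - 6)^2*(x - 2)*(x + 4) = x^4 - 10*x^3 + 4*x^2 + 168*x - 288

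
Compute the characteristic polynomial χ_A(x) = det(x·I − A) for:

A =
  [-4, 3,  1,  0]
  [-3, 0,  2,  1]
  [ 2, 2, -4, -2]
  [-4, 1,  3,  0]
x^4 + 8*x^3 + 24*x^2 + 32*x + 16

Expanding det(x·I − A) (e.g. by cofactor expansion or by noting that A is similar to its Jordan form J, which has the same characteristic polynomial as A) gives
  χ_A(x) = x^4 + 8*x^3 + 24*x^2 + 32*x + 16
which factors as (x + 2)^4. The eigenvalues (with algebraic multiplicities) are λ = -2 with multiplicity 4.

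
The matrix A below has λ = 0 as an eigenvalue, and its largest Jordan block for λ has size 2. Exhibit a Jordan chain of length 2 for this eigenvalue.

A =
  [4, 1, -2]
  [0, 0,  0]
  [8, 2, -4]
A Jordan chain for λ = 0 of length 2:
v_1 = (4, 0, 8)ᵀ
v_2 = (1, 0, 0)ᵀ

Let N = A − (0)·I. We want v_2 with N^2 v_2 = 0 but N^1 v_2 ≠ 0; then v_{j-1} := N · v_j for j = 2, …, 2.

Pick v_2 = (1, 0, 0)ᵀ.
Then v_1 = N · v_2 = (4, 0, 8)ᵀ.

Sanity check: (A − (0)·I) v_1 = (0, 0, 0)ᵀ = 0. ✓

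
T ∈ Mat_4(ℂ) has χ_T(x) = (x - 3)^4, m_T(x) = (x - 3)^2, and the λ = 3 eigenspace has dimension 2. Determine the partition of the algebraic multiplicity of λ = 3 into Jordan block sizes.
Block sizes for λ = 3: [2, 2]

Step 1 — from the characteristic polynomial, algebraic multiplicity of λ = 3 is 4. From dim ker(T − (3)·I) = 2, there are exactly 2 Jordan blocks for λ = 3.
Step 2 — from the minimal polynomial, the factor (x − 3)^2 tells us the largest block for λ = 3 has size 2.
Step 3 — with total size 4, 2 blocks, and largest block 2, the block sizes (in nonincreasing order) are [2, 2].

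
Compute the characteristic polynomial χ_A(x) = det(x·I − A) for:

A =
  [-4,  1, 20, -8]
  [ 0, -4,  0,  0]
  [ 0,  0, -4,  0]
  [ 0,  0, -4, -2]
x^4 + 14*x^3 + 72*x^2 + 160*x + 128

Expanding det(x·I − A) (e.g. by cofactor expansion or by noting that A is similar to its Jordan form J, which has the same characteristic polynomial as A) gives
  χ_A(x) = x^4 + 14*x^3 + 72*x^2 + 160*x + 128
which factors as (x + 2)*(x + 4)^3. The eigenvalues (with algebraic multiplicities) are λ = -4 with multiplicity 3, λ = -2 with multiplicity 1.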